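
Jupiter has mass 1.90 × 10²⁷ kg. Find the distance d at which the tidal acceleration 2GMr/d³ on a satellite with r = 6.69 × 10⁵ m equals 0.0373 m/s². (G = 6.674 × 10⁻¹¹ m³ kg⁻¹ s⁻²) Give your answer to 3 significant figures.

1.66 × 10⁸ m

2GMr/d³ = a_tidal  ⇒  d = (2GMr / a_tidal)^(1/3)
d = (2 × 6.674×10⁻¹¹ × (1.90 × 10²⁷) × (6.69 × 10⁵) / (0.0373))^(1/3)
  = 1.66 × 10⁸ m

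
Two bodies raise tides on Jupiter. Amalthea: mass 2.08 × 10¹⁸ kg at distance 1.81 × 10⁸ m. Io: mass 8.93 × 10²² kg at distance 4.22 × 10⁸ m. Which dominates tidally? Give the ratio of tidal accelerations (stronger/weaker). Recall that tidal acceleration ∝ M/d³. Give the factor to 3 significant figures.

Io, by a factor of ≈ 3390

Compare M/d³ for the two perturbers:
Amalthea: (2.08 × 10¹⁸) / (1.81 × 10⁸)³ = 3.508 × 10⁻⁷
Io: (8.93 × 10²²) / (4.22 × 10⁸)³ = 1.188 × 10⁻³
Ratio (larger/smaller) = 3390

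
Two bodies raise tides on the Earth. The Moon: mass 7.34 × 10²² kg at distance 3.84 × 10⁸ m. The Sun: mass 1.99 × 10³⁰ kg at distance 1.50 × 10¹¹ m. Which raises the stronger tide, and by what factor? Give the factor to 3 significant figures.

Tidal acceleration ∝ M/d³, so compare M/d³ for each.
The Moon: (7.34 × 10²²) / (3.84 × 10⁸)³ = 1.296 × 10⁻³
The Sun: (1.99 × 10³⁰) / (1.50 × 10¹¹)³ = 5.896 × 10⁻⁴
Ratio (larger/smaller) = 2.20

The Moon, by a factor of ≈ 2.20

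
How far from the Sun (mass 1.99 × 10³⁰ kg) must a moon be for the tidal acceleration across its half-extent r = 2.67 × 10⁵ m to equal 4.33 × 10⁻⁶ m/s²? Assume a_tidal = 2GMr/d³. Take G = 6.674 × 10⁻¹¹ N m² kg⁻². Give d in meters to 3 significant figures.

2.54 × 10¹⁰ m

2GMr/d³ = a_tidal  ⇒  d = (2GMr / a_tidal)^(1/3)
d = (2 × 6.674×10⁻¹¹ × (1.99 × 10³⁰) × (2.67 × 10⁵) / (4.33 × 10⁻⁶))^(1/3)
  = 2.54 × 10¹⁰ m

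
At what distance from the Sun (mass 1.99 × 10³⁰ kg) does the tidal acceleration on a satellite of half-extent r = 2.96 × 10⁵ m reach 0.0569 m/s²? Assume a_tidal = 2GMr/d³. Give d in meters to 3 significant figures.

2GMr/d³ = a_tidal  ⇒  d = (2GMr / a_tidal)^(1/3)
d = (2 × 6.674×10⁻¹¹ × (1.99 × 10³⁰) × (2.96 × 10⁵) / (0.0569))^(1/3)
  = 1.11 × 10⁹ m

1.11 × 10⁹ m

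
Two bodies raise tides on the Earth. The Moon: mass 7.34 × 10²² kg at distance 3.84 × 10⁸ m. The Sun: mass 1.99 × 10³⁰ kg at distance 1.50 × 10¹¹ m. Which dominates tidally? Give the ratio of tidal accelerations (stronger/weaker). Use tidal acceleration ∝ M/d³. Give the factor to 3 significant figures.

The Moon, by a factor of ≈ 2.20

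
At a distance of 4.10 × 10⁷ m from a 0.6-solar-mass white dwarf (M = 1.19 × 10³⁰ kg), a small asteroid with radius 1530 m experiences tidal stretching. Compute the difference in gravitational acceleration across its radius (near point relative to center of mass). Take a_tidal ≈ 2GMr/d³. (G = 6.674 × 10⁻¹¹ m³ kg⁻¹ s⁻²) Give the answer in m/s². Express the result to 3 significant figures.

Δg = 2GMr/d³
   = 2 × (6.674 × 10⁻¹¹) × (1.19 × 10³⁰) × (1530) / (4.10 × 10⁷)³
   = 3.53 m/s²

3.53 m/s²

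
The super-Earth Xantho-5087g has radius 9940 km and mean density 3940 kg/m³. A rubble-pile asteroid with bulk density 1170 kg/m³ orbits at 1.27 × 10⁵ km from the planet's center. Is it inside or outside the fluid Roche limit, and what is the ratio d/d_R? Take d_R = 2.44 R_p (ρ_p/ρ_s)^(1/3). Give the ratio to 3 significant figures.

d_R = 2.44 × (9940 km) × (3940/1170)^(1/3) = 36350 km
d/d_R = (1.27 × 10⁵) / (36350) = 3.49
Since d/d_R > 1, the body is outside the Roche limit.

outside; d/d_R ≈ 3.49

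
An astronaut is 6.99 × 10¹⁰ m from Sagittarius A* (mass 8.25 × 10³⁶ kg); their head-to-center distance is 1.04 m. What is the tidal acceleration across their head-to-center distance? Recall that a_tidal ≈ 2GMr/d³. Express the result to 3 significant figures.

3.35 × 10⁻⁶ m/s²

Δg = 2GMr/d³
   = 2 × (6.674 × 10⁻¹¹) × (8.25 × 10³⁶) × (1.04) / (6.99 × 10¹⁰)³
   = 3.35 × 10⁻⁶ m/s²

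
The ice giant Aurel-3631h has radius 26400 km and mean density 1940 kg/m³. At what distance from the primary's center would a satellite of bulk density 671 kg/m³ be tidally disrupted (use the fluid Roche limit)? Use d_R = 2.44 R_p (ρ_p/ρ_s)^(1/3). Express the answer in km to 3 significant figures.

91800 km

d_R = 2.44 × 26400 km × (1940/671)^(1/3)
    = 91800 km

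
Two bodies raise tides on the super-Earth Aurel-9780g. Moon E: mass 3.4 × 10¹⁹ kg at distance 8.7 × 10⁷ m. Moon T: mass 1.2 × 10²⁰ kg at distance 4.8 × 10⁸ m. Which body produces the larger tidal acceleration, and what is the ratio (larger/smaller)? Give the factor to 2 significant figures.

The tide-raising term goes as M/d³ (the gradient of a 1/d² field).
Moon E: (3.4 × 10¹⁹) / (8.7 × 10⁷)³ = 5.163 × 10⁻⁵
Moon T: (1.2 × 10²⁰) / (4.8 × 10⁸)³ = 1.085 × 10⁻⁶
Ratio (larger/smaller) = 48

Moon E, by a factor of ≈ 48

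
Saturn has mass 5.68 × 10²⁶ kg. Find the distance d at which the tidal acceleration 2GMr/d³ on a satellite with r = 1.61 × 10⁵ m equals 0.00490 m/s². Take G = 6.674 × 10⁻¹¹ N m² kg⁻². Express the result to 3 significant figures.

1.36 × 10⁸ m

2GMr/d³ = a_tidal  ⇒  d = (2GMr / a_tidal)^(1/3)
d = (2 × 6.674×10⁻¹¹ × (5.68 × 10²⁶) × (1.61 × 10⁵) / (0.00490))^(1/3)
  = 1.36 × 10⁸ m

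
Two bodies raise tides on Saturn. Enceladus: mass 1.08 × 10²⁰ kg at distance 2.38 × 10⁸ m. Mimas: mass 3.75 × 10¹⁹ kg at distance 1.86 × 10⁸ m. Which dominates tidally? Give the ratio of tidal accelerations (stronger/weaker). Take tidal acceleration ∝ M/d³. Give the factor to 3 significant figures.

The tide-raising term goes as M/d³ (the gradient of a 1/d² field).
Enceladus: (1.08 × 10²⁰) / (2.38 × 10⁸)³ = 8.011 × 10⁻⁶
Mimas: (3.75 × 10¹⁹) / (1.86 × 10⁸)³ = 5.828 × 10⁻⁶
Ratio (larger/smaller) = 1.37

Enceladus, by a factor of ≈ 1.37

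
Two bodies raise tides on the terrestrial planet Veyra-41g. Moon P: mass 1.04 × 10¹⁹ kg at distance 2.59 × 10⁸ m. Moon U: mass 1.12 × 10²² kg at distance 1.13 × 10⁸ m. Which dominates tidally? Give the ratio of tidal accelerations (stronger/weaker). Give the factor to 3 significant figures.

Moon U, by a factor of ≈ 13000

Compare M/d³ for the two perturbers:
Moon P: (1.04 × 10¹⁹) / (2.59 × 10⁸)³ = 5.986 × 10⁻⁷
Moon U: (1.12 × 10²²) / (1.13 × 10⁸)³ = 7.762 × 10⁻³
Ratio (larger/smaller) = 13000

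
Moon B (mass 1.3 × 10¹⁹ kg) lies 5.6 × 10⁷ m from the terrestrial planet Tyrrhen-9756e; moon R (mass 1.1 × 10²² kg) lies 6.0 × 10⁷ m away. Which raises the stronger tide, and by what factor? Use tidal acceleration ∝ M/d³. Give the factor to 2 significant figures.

Moon R, by a factor of ≈ 690

Tidal stretch scales as M/d³; compute that for each body.
Moon B: (1.3 × 10¹⁹) / (5.6 × 10⁷)³ = 7.403 × 10⁻⁵
Moon R: (1.1 × 10²²) / (6.0 × 10⁷)³ = 5.093 × 10⁻²
Ratio (larger/smaller) = 690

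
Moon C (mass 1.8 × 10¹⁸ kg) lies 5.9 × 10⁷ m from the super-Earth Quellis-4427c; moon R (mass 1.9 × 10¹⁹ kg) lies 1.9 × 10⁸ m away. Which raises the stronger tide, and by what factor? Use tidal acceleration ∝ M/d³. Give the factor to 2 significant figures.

Moon C, by a factor of ≈ 3.2

Tidal acceleration ∝ M/d³, so compare M/d³ for each.
Moon C: (1.8 × 10¹⁸) / (5.9 × 10⁷)³ = 8.764 × 10⁻⁶
Moon R: (1.9 × 10¹⁹) / (1.9 × 10⁸)³ = 2.770 × 10⁻⁶
Ratio (larger/smaller) = 3.2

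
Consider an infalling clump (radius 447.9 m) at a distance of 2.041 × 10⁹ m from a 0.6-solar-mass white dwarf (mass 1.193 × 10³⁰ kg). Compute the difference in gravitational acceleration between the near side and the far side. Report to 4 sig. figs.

Δg = 4GMr/d³
   = 4 × (6.674 × 10⁻¹¹) × (1.193 × 10³⁰) × (447.9) / (2.041 × 10⁹)³
   = 1.678 × 10⁻⁵ m/s²

1.678 × 10⁻⁵ m/s²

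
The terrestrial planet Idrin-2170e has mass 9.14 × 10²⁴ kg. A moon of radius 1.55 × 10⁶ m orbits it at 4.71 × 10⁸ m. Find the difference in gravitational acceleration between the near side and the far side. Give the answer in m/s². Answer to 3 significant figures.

Δg = 4GMr/d³
   = 4 × (6.674 × 10⁻¹¹) × (9.14 × 10²⁴) × (1.55 × 10⁶) / (4.71 × 10⁸)³
   = 3.62 × 10⁻⁵ m/s²

3.62 × 10⁻⁵ m/s²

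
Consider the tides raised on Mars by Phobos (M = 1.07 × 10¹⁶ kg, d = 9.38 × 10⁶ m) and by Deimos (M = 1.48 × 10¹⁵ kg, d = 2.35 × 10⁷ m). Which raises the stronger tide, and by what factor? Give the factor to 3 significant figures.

Tidal acceleration ∝ M/d³, so compare M/d³ for each.
Phobos: (1.07 × 10¹⁶) / (9.38 × 10⁶)³ = 1.297 × 10⁻⁵
Deimos: (1.48 × 10¹⁵) / (2.35 × 10⁷)³ = 1.140 × 10⁻⁷
Ratio (larger/smaller) = 114

Phobos, by a factor of ≈ 114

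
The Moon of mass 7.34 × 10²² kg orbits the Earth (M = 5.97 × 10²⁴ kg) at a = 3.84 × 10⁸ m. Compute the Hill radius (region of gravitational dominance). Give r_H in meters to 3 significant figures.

r_H ≈ a (m/3M)^(1/3)
    = (3.84 × 10⁸) × (7.34 × 10²² / (3 × 5.97 × 10²⁴))^(1/3)
    = 6.15 × 10⁷ m

6.15 × 10⁷ m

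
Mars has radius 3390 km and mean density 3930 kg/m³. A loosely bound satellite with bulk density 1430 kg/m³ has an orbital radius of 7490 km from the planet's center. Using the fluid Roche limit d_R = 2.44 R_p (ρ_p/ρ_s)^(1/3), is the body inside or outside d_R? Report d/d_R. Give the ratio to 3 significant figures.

inside; d/d_R ≈ 0.646

d_R = 2.44 × (3390 km) × (3930/1430)^(1/3) = 11590 km
d/d_R = (7490) / (11590) = 0.646
Since d/d_R < 1, the body is inside the Roche limit.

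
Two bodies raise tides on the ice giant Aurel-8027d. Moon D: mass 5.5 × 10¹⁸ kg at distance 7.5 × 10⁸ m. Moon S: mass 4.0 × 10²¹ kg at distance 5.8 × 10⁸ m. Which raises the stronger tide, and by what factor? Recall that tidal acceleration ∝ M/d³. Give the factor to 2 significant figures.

Moon S, by a factor of ≈ 1600

Compare M/d³ for the two perturbers:
Moon D: (5.5 × 10¹⁸) / (7.5 × 10⁸)³ = 1.304 × 10⁻⁸
Moon S: (4.0 × 10²¹) / (5.8 × 10⁸)³ = 2.050 × 10⁻⁵
Ratio (larger/smaller) = 1600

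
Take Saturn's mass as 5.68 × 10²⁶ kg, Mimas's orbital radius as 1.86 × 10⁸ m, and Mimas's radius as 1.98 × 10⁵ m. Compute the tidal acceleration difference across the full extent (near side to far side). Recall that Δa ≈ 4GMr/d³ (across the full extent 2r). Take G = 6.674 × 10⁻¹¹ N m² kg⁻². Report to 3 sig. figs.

Δa = 4GMr/d³
   = 4 × (6.674 × 10⁻¹¹) × (5.68 × 10²⁶) × (1.98 × 10⁵) / (1.86 × 10⁸)³
   = 4.67 × 10⁻³ m/s²

4.67 × 10⁻³ m/s²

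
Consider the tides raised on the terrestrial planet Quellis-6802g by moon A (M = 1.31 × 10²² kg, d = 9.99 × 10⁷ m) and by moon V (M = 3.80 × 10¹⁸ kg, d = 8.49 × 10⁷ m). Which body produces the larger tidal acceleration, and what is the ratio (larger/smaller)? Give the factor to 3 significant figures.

Moon A, by a factor of ≈ 2120

Tidal acceleration ∝ M/d³, so compare M/d³ for each.
Moon A: (1.31 × 10²²) / (9.99 × 10⁷)³ = 1.314 × 10⁻²
Moon V: (3.80 × 10¹⁸) / (8.49 × 10⁷)³ = 6.210 × 10⁻⁶
Ratio (larger/smaller) = 2120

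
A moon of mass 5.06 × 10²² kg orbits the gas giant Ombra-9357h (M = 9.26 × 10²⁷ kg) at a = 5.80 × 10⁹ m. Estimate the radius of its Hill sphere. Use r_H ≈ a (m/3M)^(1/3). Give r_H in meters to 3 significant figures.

7.08 × 10⁷ m

r_H ≈ a (m/3M)^(1/3)
    = (5.80 × 10⁹) × (5.06 × 10²² / (3 × 9.26 × 10²⁷))^(1/3)
    = 7.08 × 10⁷ m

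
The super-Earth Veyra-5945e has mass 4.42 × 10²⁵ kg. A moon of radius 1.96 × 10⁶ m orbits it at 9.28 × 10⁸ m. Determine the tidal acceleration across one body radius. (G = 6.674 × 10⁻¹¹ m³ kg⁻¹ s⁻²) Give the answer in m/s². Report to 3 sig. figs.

Δa = 2GMr/d³
   = 2 × (6.674 × 10⁻¹¹) × (4.42 × 10²⁵) × (1.96 × 10⁶) / (9.28 × 10⁸)³
   = 1.45 × 10⁻⁵ m/s²

1.45 × 10⁻⁵ m/s²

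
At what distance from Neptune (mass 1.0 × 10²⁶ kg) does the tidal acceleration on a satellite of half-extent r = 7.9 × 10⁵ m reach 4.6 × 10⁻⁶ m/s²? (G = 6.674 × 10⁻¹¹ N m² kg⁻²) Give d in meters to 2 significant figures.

2GMr/d³ = a_tidal  ⇒  d = (2GMr / a_tidal)^(1/3)
d = (2 × 6.674×10⁻¹¹ × (1.0 × 10²⁶) × (7.9 × 10⁵) / (4.6 × 10⁻⁶))^(1/3)
  = 1.3 × 10⁹ m

1.3 × 10⁹ m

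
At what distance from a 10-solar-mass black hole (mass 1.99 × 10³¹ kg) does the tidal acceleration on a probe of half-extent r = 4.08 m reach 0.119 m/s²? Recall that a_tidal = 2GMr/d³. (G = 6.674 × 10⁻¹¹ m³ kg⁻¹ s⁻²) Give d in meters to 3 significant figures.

4.50 × 10⁷ m

2GMr/d³ = a_tidal  ⇒  d = (2GMr / a_tidal)^(1/3)
d = (2 × 6.674×10⁻¹¹ × (1.99 × 10³¹) × (4.08) / (0.119))^(1/3)
  = 4.50 × 10⁷ m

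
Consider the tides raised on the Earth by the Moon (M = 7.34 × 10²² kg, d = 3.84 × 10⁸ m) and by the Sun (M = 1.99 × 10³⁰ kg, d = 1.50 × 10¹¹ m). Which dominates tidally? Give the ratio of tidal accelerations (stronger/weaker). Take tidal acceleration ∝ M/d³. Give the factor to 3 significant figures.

The tide-raising term goes as M/d³ (the gradient of a 1/d² field).
The Moon: (7.34 × 10²²) / (3.84 × 10⁸)³ = 1.296 × 10⁻³
The Sun: (1.99 × 10³⁰) / (1.50 × 10¹¹)³ = 5.896 × 10⁻⁴
Ratio (larger/smaller) = 2.20

The Moon, by a factor of ≈ 2.20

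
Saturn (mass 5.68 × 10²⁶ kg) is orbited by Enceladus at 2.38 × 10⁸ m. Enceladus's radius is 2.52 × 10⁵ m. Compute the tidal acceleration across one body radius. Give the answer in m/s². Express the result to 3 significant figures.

1.42 × 10⁻³ m/s²

Δa = 2GMr/d³
   = 2 × (6.674 × 10⁻¹¹) × (5.68 × 10²⁶) × (2.52 × 10⁵) / (2.38 × 10⁸)³
   = 1.42 × 10⁻³ m/s²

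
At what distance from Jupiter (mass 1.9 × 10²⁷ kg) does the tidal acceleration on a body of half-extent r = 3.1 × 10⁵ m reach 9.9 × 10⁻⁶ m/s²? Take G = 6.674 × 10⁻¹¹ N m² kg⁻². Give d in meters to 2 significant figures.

2GMr/d³ = a_tidal  ⇒  d = (2GMr / a_tidal)^(1/3)
d = (2 × 6.674×10⁻¹¹ × (1.9 × 10²⁷) × (3.1 × 10⁵) / (9.9 × 10⁻⁶))^(1/3)
  = 2.0 × 10⁹ m

2.0 × 10⁹ m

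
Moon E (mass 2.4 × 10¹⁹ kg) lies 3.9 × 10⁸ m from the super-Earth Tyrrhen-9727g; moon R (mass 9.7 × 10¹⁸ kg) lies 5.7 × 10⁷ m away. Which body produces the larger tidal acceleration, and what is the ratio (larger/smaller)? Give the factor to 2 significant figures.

Moon R, by a factor of ≈ 130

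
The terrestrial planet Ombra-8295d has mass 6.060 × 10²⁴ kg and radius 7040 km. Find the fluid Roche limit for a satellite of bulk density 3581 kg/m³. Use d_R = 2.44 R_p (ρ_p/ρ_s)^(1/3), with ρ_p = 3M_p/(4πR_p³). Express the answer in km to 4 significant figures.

ρ_p = 3M_p/(4πR_p³) = 3 × (6.060 × 10²⁴) / (4π × (7.040 × 10⁶ m)³) = 4146 kg/m³
d_R = 2.44 × 7040 km × (4146/3581)^(1/3)
    = 18040 km

18040 km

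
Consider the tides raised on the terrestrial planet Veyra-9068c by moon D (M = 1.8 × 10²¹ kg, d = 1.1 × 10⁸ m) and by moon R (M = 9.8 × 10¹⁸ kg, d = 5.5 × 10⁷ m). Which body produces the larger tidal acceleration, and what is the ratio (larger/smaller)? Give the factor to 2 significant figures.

Moon D, by a factor of ≈ 23

Tidal stretch scales as M/d³; compute that for each body.
Moon D: (1.8 × 10²¹) / (1.1 × 10⁸)³ = 1.352 × 10⁻³
Moon R: (9.8 × 10¹⁸) / (5.5 × 10⁷)³ = 5.890 × 10⁻⁵
Ratio (larger/smaller) = 23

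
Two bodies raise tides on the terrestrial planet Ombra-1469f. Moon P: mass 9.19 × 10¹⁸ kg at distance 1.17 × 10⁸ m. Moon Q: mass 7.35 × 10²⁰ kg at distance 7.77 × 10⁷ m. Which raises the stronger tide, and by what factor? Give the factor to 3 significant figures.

Tidal stretch scales as M/d³; compute that for each body.
Moon P: (9.19 × 10¹⁸) / (1.17 × 10⁸)³ = 5.738 × 10⁻⁶
Moon Q: (7.35 × 10²⁰) / (7.77 × 10⁷)³ = 1.567 × 10⁻³
Ratio (larger/smaller) = 273

Moon Q, by a factor of ≈ 273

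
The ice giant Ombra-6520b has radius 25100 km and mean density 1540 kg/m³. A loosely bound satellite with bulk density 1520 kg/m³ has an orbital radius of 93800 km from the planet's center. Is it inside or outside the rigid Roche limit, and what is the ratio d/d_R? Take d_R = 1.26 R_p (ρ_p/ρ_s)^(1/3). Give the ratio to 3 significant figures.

d_R = 1.26 × (25100 km) × (1540/1520)^(1/3) = 31760 km
d/d_R = (93800) / (31760) = 2.95
Since d/d_R > 1, the body is outside the Roche limit.

outside; d/d_R ≈ 2.95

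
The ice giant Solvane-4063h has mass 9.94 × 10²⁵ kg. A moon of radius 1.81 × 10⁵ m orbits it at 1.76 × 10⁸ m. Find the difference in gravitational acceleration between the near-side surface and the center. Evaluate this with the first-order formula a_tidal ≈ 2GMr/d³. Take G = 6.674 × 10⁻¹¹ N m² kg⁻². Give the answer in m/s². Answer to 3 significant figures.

4.40 × 10⁻⁴ m/s²

a_tidal = 2GMr/d³
        = 2 × (6.674 × 10⁻¹¹) × (9.94 × 10²⁵) × (1.81 × 10⁵) / (1.76 × 10⁸)³
        = 4.40 × 10⁻⁴ m/s²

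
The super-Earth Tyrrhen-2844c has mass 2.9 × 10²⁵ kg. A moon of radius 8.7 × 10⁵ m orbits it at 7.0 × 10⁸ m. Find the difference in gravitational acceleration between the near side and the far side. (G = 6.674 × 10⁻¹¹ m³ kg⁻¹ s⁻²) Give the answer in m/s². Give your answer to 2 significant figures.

The field gradient is 2GM/d³; across the full diameter 2r the difference is 4GMr/d³.
Δg = 4GMr/d³
   = 4 × (6.674 × 10⁻¹¹) × (2.9 × 10²⁵) × (8.7 × 10⁵) / (7.0 × 10⁸)³
   = 2.0 × 10⁻⁵ m/s²

2.0 × 10⁻⁵ m/s²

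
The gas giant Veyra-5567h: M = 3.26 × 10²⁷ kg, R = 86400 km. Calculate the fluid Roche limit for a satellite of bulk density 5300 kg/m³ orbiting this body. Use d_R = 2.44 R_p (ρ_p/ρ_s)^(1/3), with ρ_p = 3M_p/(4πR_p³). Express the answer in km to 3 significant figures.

1.29 × 10⁵ km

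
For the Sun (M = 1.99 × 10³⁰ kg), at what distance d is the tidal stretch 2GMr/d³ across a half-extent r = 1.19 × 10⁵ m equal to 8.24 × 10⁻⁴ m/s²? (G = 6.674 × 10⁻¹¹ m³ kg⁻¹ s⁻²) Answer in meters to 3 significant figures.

3.37 × 10⁹ m

2GMr/d³ = a_tidal  ⇒  d = (2GMr / a_tidal)^(1/3)
d = (2 × 6.674×10⁻¹¹ × (1.99 × 10³⁰) × (1.19 × 10⁵) / (8.24 × 10⁻⁴))^(1/3)
  = 3.37 × 10⁹ m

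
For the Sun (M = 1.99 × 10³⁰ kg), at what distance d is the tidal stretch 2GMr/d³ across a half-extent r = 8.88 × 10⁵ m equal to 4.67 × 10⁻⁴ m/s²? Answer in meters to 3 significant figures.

2GMr/d³ = a_tidal  ⇒  d = (2GMr / a_tidal)^(1/3)
d = (2 × 6.674×10⁻¹¹ × (1.99 × 10³⁰) × (8.88 × 10⁵) / (4.67 × 10⁻⁴))^(1/3)
  = 7.96 × 10⁹ m

7.96 × 10⁹ m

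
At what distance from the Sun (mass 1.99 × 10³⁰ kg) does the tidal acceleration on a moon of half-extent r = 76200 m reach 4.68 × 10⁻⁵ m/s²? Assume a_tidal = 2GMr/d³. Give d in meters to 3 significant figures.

7.56 × 10⁹ m

2GMr/d³ = a_tidal  ⇒  d = (2GMr / a_tidal)^(1/3)
d = (2 × 6.674×10⁻¹¹ × (1.99 × 10³⁰) × (76200) / (4.68 × 10⁻⁵))^(1/3)
  = 7.56 × 10⁹ m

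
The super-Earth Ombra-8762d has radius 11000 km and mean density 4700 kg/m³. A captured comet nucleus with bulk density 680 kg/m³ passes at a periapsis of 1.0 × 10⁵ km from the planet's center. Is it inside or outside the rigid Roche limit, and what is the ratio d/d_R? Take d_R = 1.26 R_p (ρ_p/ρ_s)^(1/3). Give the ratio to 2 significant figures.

d_R = 1.26 × (11000 km) × (4700/680)^(1/3) = 26400 km
d/d_R = (1.0 × 10⁵) / (26400) = 3.8
Since d/d_R > 1, the body is outside the Roche limit.

outside; d/d_R ≈ 3.8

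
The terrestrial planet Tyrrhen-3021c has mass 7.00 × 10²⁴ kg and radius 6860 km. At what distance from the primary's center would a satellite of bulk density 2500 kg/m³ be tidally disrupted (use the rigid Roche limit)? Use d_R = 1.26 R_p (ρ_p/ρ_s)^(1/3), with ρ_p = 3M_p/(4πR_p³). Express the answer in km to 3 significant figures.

11000 km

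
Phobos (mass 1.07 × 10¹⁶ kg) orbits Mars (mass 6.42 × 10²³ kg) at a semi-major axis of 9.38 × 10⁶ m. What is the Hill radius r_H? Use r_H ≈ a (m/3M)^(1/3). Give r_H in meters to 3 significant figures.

1.66 × 10⁴ m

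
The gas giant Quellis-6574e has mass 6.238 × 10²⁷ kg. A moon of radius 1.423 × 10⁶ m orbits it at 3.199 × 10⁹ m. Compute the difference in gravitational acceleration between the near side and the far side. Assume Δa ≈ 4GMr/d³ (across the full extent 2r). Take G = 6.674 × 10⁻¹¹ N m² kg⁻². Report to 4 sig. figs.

a_tidal = 4GMr/d³
        = 4 × (6.674 × 10⁻¹¹) × (6.238 × 10²⁷) × (1.423 × 10⁶) / (3.199 × 10⁹)³
        = 7.239 × 10⁻⁵ m/s²

7.239 × 10⁻⁵ m/s²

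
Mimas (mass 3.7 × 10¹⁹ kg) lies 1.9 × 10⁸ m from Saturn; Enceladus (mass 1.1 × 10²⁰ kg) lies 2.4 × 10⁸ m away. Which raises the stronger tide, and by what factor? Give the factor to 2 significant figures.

Enceladus, by a factor of ≈ 1.5

Compare M/d³ for the two perturbers:
Mimas: (3.7 × 10¹⁹) / (1.9 × 10⁸)³ = 5.394 × 10⁻⁶
Enceladus: (1.1 × 10²⁰) / (2.4 × 10⁸)³ = 7.957 × 10⁻⁶
Ratio (larger/smaller) = 1.5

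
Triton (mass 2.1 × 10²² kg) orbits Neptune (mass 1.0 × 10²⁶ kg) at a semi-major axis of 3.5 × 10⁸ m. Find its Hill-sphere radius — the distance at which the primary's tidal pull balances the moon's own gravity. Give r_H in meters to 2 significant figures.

r_H ≈ a (m/3M)^(1/3)
    = (3.5 × 10⁸) × (2.1 × 10²² / (3 × 1.0 × 10²⁶))^(1/3)
    = 1.4 × 10⁷ m

1.4 × 10⁷ m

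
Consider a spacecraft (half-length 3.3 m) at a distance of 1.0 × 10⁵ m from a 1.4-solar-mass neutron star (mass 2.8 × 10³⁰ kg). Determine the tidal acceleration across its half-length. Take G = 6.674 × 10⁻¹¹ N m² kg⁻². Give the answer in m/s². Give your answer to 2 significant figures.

1.2 × 10⁶ m/s²

Differencing GM/(d−r)² and GM/d² to first order in r/d gives 2GMr/d³.
a_tidal = 2GMr/d³
        = 2 × (6.674 × 10⁻¹¹) × (2.8 × 10³⁰) × (3.3) / (1.0 × 10⁵)³
        = 1.2 × 10⁶ m/s²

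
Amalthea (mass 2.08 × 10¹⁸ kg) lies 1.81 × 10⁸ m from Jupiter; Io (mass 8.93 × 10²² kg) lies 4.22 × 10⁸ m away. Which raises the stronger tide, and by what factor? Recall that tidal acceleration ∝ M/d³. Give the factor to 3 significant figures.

Io, by a factor of ≈ 3390

Tidal acceleration ∝ M/d³, so compare M/d³ for each.
Amalthea: (2.08 × 10¹⁸) / (1.81 × 10⁸)³ = 3.508 × 10⁻⁷
Io: (8.93 × 10²²) / (4.22 × 10⁸)³ = 1.188 × 10⁻³
Ratio (larger/smaller) = 3390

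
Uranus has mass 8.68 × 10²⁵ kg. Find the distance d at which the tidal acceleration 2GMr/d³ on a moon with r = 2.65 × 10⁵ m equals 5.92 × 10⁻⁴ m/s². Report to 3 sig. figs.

1.73 × 10⁸ m

2GMr/d³ = a_tidal  ⇒  d = (2GMr / a_tidal)^(1/3)
d = (2 × 6.674×10⁻¹¹ × (8.68 × 10²⁵) × (2.65 × 10⁵) / (5.92 × 10⁻⁴))^(1/3)
  = 1.73 × 10⁸ m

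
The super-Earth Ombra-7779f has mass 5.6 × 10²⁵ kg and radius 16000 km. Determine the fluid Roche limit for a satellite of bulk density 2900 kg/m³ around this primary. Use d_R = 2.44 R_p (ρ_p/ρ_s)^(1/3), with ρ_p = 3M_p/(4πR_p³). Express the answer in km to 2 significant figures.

41000 km

ρ_p = 3M_p/(4πR_p³) = 3 × (5.6 × 10²⁵) / (4π × (1.6 × 10⁷ m)³) = 3300 kg/m³
d_R = 2.44 × 16000 km × (3300/2900)^(1/3)
    = 41000 km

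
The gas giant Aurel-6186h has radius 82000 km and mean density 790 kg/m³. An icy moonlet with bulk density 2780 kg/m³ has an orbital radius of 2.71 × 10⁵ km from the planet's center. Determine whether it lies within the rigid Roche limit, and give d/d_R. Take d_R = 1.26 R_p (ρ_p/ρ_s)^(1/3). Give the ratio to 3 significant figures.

outside; d/d_R ≈ 3.99

d_R = 1.26 × (82000 km) × (790/2780)^(1/3) = 67930 km
d/d_R = (2.71 × 10⁵) / (67930) = 3.99
Since d/d_R > 1, the body is outside the Roche limit.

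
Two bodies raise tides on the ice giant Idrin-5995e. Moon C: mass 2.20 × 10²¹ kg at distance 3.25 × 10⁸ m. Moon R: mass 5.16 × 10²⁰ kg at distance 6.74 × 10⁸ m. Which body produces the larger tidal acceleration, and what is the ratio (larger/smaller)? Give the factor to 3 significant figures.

Moon C, by a factor of ≈ 38.0

The tide-raising term goes as M/d³ (the gradient of a 1/d² field).
Moon C: (2.20 × 10²¹) / (3.25 × 10⁸)³ = 6.409 × 10⁻⁵
Moon R: (5.16 × 10²⁰) / (6.74 × 10⁸)³ = 1.685 × 10⁻⁶
Ratio (larger/smaller) = 38.0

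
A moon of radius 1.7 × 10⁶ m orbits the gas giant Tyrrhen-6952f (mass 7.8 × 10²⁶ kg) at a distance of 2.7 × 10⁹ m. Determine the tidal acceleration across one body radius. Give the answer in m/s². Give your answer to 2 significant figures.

The tidal stretch is the gradient of GM/d² times the body's extent r, hence the 1/d³ dependence.
Δa = 2GMr/d³
   = 2 × (6.674 × 10⁻¹¹) × (7.8 × 10²⁶) × (1.7 × 10⁶) / (2.7 × 10⁹)³
   = 9.0 × 10⁻⁶ m/s²

9.0 × 10⁻⁶ m/s²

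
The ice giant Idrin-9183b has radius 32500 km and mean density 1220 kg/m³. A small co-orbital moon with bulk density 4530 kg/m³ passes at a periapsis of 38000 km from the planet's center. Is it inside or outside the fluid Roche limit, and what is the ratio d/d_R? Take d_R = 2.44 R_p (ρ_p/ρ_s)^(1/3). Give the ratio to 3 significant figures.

inside; d/d_R ≈ 0.742

d_R = 2.44 × (32500 km) × (1220/4530)^(1/3) = 51210 km
d/d_R = (38000) / (51210) = 0.742
Since d/d_R < 1, the body is inside the Roche limit.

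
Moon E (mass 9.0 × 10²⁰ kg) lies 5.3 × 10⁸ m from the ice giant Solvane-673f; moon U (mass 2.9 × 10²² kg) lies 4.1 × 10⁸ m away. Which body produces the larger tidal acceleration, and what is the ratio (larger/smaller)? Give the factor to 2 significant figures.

Moon U, by a factor of ≈ 70

Tidal acceleration ∝ M/d³, so compare M/d³ for each.
Moon E: (9.0 × 10²⁰) / (5.3 × 10⁸)³ = 6.045 × 10⁻⁶
Moon U: (2.9 × 10²²) / (4.1 × 10⁸)³ = 4.208 × 10⁻⁴
Ratio (larger/smaller) = 70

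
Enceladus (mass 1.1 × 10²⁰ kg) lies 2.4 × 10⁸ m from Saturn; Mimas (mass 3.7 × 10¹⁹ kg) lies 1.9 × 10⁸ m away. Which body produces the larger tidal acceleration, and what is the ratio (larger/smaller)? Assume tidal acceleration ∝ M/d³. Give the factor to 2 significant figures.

Enceladus, by a factor of ≈ 1.5

Tidal acceleration ∝ M/d³, so compare M/d³ for each.
Enceladus: (1.1 × 10²⁰) / (2.4 × 10⁸)³ = 7.957 × 10⁻⁶
Mimas: (3.7 × 10¹⁹) / (1.9 × 10⁸)³ = 5.394 × 10⁻⁶
Ratio (larger/smaller) = 1.5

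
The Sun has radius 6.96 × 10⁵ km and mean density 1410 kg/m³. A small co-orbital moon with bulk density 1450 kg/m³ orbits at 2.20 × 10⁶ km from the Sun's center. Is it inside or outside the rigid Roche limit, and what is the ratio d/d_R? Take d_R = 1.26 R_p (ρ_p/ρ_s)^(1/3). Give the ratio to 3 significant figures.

outside; d/d_R ≈ 2.53

d_R = 1.26 × (6.96 × 10⁵ km) × (1410/1450)^(1/3) = 8.688 × 10⁵ km
d/d_R = (2.20 × 10⁶) / (8.688 × 10⁵) = 2.53
Since d/d_R > 1, the body is outside the Roche limit.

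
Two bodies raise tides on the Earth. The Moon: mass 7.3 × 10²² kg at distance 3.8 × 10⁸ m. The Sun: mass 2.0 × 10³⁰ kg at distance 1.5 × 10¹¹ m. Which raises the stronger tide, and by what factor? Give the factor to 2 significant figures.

The Moon, by a factor of ≈ 2.2

Tidal acceleration ∝ M/d³, so compare M/d³ for each.
The Moon: (7.3 × 10²²) / (3.8 × 10⁸)³ = 1.330 × 10⁻³
The Sun: (2.0 × 10³⁰) / (1.5 × 10¹¹)³ = 5.926 × 10⁻⁴
Ratio (larger/smaller) = 2.2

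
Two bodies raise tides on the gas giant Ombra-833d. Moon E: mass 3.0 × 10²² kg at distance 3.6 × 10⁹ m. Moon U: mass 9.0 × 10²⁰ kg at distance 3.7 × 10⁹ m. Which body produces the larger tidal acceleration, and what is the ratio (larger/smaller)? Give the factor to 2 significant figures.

Compare M/d³ for the two perturbers:
Moon E: (3.0 × 10²²) / (3.6 × 10⁹)³ = 6.430 × 10⁻⁷
Moon U: (9.0 × 10²⁰) / (3.7 × 10⁹)³ = 1.777 × 10⁻⁸
Ratio (larger/smaller) = 36

Moon E, by a factor of ≈ 36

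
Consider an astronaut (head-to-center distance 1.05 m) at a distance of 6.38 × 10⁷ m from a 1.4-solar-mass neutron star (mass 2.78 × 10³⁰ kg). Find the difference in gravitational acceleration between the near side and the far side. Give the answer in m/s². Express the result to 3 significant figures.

3.00 × 10⁻³ m/s²

Differencing GM/(d−r)² and GM/(d+r)² to first order in r/d gives 4GMr/d³.
Δa = 4GMr/d³
   = 4 × (6.674 × 10⁻¹¹) × (2.78 × 10³⁰) × (1.05) / (6.38 × 10⁷)³
   = 3.00 × 10⁻³ m/s²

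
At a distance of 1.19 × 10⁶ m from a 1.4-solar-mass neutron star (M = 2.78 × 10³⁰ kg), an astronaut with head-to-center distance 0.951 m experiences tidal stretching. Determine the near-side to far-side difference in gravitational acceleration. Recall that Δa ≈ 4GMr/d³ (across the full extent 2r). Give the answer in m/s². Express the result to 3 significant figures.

4.19 × 10² m/s²

Δg = 4GMr/d³
   = 4 × (6.674 × 10⁻¹¹) × (2.78 × 10³⁰) × (0.951) / (1.19 × 10⁶)³
   = 4.19 × 10² m/s²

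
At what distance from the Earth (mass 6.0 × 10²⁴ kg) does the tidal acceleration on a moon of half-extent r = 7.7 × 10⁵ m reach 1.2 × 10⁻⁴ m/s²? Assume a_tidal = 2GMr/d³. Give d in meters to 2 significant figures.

2GMr/d³ = a_tidal  ⇒  d = (2GMr / a_tidal)^(1/3)
d = (2 × 6.674×10⁻¹¹ × (6.0 × 10²⁴) × (7.7 × 10⁵) / (1.2 × 10⁻⁴))^(1/3)
  = 1.7 × 10⁸ m

1.7 × 10⁸ m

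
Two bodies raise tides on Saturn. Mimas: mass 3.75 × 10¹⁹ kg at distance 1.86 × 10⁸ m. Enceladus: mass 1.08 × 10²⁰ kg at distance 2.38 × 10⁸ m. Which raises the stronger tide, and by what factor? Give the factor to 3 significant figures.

Tidal acceleration ∝ M/d³, so compare M/d³ for each.
Mimas: (3.75 × 10¹⁹) / (1.86 × 10⁸)³ = 5.828 × 10⁻⁶
Enceladus: (1.08 × 10²⁰) / (2.38 × 10⁸)³ = 8.011 × 10⁻⁶
Ratio (larger/smaller) = 1.37

Enceladus, by a factor of ≈ 1.37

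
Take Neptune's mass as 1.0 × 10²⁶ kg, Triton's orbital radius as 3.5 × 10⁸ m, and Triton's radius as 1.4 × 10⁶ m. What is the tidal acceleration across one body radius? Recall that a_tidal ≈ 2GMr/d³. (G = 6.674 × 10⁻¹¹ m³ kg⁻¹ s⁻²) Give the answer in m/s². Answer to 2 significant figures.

a_tidal = 2GMr/d³
        = 2 × (6.674 × 10⁻¹¹) × (1.0 × 10²⁶) × (1.4 × 10⁶) / (3.5 × 10⁸)³
        = 4.4 × 10⁻⁴ m/s²

4.4 × 10⁻⁴ m/s²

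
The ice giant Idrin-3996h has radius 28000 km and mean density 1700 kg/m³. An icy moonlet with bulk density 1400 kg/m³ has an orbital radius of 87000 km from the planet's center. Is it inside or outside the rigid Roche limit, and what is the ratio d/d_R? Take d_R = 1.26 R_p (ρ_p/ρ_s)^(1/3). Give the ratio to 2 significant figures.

d_R = 1.26 × (28000 km) × (1700/1400)^(1/3) = 37640 km
d/d_R = (87000) / (37640) = 2.3
Since d/d_R > 1, the body is outside the Roche limit.

outside; d/d_R ≈ 2.3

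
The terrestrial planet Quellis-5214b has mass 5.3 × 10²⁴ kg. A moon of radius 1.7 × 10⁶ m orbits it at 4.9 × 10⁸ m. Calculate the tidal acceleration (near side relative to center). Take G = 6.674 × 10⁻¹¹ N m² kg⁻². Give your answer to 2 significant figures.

1.0 × 10⁻⁵ m/s²

Δa = 2GMr/d³
   = 2 × (6.674 × 10⁻¹¹) × (5.3 × 10²⁴) × (1.7 × 10⁶) / (4.9 × 10⁸)³
   = 1.0 × 10⁻⁵ m/s²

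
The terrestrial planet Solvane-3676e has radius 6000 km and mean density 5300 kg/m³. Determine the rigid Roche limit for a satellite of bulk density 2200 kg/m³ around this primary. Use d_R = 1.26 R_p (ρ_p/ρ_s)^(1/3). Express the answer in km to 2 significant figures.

d_R = 1.26 × 6000 km × (5300/2200)^(1/3)
    = 10000 km

10000 km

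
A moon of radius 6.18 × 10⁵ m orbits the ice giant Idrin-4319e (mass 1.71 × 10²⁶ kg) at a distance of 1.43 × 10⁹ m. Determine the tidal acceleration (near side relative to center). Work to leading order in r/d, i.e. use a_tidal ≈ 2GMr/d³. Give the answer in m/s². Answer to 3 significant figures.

Δg = 2GMr/d³
   = 2 × (6.674 × 10⁻¹¹) × (1.71 × 10²⁶) × (6.18 × 10⁵) / (1.43 × 10⁹)³
   = 4.82 × 10⁻⁶ m/s²

4.82 × 10⁻⁶ m/s²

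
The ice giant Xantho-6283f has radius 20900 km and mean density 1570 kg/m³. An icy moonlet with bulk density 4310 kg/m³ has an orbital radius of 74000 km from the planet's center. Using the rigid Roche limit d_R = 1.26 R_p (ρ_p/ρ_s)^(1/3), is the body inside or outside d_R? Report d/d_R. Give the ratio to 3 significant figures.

d_R = 1.26 × (20900 km) × (1570/4310)^(1/3) = 18810 km
d/d_R = (74000) / (18810) = 3.93
Since d/d_R > 1, the body is outside the Roche limit.

outside; d/d_R ≈ 3.93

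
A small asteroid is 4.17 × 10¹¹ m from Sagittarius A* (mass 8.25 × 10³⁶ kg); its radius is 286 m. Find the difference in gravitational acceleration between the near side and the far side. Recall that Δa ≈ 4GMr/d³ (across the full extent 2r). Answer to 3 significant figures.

8.69 × 10⁻⁶ m/s²

Δa = 4GMr/d³
   = 4 × (6.674 × 10⁻¹¹) × (8.25 × 10³⁶) × (286) / (4.17 × 10¹¹)³
   = 8.69 × 10⁻⁶ m/s²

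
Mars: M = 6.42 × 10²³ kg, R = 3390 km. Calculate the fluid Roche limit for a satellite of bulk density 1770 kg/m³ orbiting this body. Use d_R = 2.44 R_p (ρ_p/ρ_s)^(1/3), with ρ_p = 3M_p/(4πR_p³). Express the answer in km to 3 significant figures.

10800 km

ρ_p = 3M_p/(4πR_p³) = 3 × (6.42 × 10²³) / (4π × (3.39 × 10⁶ m)³) = 3930 kg/m³
d_R = 2.44 × 3390 km × (3930/1770)^(1/3)
    = 10800 km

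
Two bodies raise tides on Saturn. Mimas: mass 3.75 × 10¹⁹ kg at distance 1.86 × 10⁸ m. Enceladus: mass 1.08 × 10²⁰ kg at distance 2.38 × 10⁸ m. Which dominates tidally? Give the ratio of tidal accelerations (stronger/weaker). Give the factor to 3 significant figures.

Tidal acceleration ∝ M/d³, so compare M/d³ for each.
Mimas: (3.75 × 10¹⁹) / (1.86 × 10⁸)³ = 5.828 × 10⁻⁶
Enceladus: (1.08 × 10²⁰) / (2.38 × 10⁸)³ = 8.011 × 10⁻⁶
Ratio (larger/smaller) = 1.37

Enceladus, by a factor of ≈ 1.37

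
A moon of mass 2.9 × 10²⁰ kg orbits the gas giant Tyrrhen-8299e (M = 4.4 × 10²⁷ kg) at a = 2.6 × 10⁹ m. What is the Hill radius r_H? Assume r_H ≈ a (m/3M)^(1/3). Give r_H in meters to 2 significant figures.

7.3 × 10⁶ m

r_H ≈ a (m/3M)^(1/3)
    = (2.6 × 10⁹) × (2.9 × 10²⁰ / (3 × 4.4 × 10²⁷))^(1/3)
    = 7.3 × 10⁶ m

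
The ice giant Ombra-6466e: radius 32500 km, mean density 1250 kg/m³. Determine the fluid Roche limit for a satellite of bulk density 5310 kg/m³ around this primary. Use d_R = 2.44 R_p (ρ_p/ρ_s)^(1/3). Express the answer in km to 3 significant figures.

49000 km

d_R = 2.44 × 32500 km × (1250/5310)^(1/3)
    = 49000 km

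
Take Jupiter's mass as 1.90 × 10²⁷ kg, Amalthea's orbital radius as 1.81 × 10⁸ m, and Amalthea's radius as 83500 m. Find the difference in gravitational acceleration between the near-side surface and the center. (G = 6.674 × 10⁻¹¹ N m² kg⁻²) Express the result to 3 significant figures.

Δa = 2GMr/d³
   = 2 × (6.674 × 10⁻¹¹) × (1.90 × 10²⁷) × (83500) / (1.81 × 10⁸)³
   = 3.57 × 10⁻³ m/s²

3.57 × 10⁻³ m/s²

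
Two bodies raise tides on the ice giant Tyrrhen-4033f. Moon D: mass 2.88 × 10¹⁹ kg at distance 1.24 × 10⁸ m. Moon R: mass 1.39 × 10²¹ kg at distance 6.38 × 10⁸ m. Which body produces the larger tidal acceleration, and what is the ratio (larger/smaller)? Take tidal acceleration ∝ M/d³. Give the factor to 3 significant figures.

Tidal stretch scales as M/d³; compute that for each body.
Moon D: (2.88 × 10¹⁹) / (1.24 × 10⁸)³ = 1.511 × 10⁻⁵
Moon R: (1.39 × 10²¹) / (6.38 × 10⁸)³ = 5.352 × 10⁻⁶
Ratio (larger/smaller) = 2.82

Moon D, by a factor of ≈ 2.82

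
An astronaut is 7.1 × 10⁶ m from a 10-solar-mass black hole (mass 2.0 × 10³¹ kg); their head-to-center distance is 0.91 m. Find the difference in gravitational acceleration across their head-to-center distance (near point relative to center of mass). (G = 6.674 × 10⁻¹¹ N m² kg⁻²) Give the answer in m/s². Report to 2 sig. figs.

The tidal stretch is the gradient of GM/d² times the body's extent r, hence the 1/d³ dependence.
a_tidal = 2GMr/d³
        = 2 × (6.674 × 10⁻¹¹) × (2.0 × 10³¹) × (0.91) / (7.1 × 10⁶)³
        = 6.8 m/s²

6.8 m/s²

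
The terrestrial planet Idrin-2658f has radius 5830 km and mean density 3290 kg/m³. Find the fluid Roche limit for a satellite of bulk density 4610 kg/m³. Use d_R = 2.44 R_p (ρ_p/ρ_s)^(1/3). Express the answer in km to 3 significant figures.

12700 km

d_R = 2.44 × 5830 km × (3290/4610)^(1/3)
    = 12700 km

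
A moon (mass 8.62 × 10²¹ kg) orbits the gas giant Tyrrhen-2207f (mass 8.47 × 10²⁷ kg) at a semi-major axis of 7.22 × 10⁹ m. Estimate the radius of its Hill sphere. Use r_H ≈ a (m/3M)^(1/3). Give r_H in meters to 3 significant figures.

r_H ≈ a (m/3M)^(1/3)
    = (7.22 × 10⁹) × (8.62 × 10²¹ / (3 × 8.47 × 10²⁷))^(1/3)
    = 5.04 × 10⁷ m

5.04 × 10⁷ m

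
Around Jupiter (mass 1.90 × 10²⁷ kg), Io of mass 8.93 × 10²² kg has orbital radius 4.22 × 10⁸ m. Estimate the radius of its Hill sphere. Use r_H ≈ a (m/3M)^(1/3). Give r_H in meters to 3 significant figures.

1.06 × 10⁷ m

r_H ≈ a (m/3M)^(1/3)
    = (4.22 × 10⁸) × (8.93 × 10²² / (3 × 1.90 × 10²⁷))^(1/3)
    = 1.06 × 10⁷ m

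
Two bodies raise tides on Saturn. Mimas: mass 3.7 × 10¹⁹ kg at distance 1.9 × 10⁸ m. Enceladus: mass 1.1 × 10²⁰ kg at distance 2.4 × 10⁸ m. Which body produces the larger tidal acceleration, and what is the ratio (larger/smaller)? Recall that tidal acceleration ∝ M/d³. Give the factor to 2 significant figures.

Tidal stretch scales as M/d³; compute that for each body.
Mimas: (3.7 × 10¹⁹) / (1.9 × 10⁸)³ = 5.394 × 10⁻⁶
Enceladus: (1.1 × 10²⁰) / (2.4 × 10⁸)³ = 7.957 × 10⁻⁶
Ratio (larger/smaller) = 1.5

Enceladus, by a factor of ≈ 1.5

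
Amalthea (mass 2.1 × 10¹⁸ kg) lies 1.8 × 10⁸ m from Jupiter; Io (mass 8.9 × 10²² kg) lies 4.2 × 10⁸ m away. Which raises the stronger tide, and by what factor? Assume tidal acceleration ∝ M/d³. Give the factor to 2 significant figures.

The tide-raising term goes as M/d³ (the gradient of a 1/d² field).
Amalthea: (2.1 × 10¹⁸) / (1.8 × 10⁸)³ = 3.601 × 10⁻⁷
Io: (8.9 × 10²²) / (4.2 × 10⁸)³ = 1.201 × 10⁻³
Ratio (larger/smaller) = 3300

Io, by a factor of ≈ 3300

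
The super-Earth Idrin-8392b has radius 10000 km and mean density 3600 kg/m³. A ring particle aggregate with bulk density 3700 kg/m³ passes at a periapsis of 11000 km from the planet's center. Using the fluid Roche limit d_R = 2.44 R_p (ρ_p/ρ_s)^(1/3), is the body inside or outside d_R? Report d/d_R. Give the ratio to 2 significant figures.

inside; d/d_R ≈ 0.45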